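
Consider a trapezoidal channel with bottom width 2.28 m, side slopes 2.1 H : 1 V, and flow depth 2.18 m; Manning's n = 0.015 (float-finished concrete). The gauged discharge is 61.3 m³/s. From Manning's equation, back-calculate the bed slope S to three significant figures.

0.00295

A = (b + z·y)·y = (2.28 + 2.1×2.18)×2.18 = 14.95 m²
P = b + 2y√(1+z²) = 2.28 + 2×2.18×√(1+2.1²) = 12.42 m
R = A/P = 14.95/12.42 = 1.204 m
S = (Q·n / (1·A·R^(2/3)))² = (61.3×0.015 / (1×14.95×1.132))² = 0.002954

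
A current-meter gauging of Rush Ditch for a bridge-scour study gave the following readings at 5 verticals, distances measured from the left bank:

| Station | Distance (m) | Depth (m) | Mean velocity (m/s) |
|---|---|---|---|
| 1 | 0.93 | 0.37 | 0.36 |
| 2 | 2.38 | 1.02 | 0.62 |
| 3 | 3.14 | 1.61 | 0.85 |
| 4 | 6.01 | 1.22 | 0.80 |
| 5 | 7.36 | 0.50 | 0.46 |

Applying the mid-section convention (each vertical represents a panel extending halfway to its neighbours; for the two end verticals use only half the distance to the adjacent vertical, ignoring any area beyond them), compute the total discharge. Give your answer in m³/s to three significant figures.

5.49 m³/s

w_1 = (2.38 − 0.93)/2 = 0.725 m; q_1 = 0.36 × 0.37 × 0.725 = 0.09657 m³/s
w_2 = (3.14 − 0.93)/2 = 1.105 m; q_2 = 0.62 × 1.02 × 1.105 = 0.6988 m³/s
w_3 = (6.01 − 2.38)/2 = 1.815 m; q_3 = 0.85 × 1.61 × 1.815 = 2.484 m³/s
w_4 = (7.36 − 3.14)/2 = 2.11 m; q_4 = 0.80 × 1.22 × 2.11 = 2.059 m³/s
w_5 = (7.36 − 6.01)/2 = 0.675 m; q_5 = 0.46 × 0.50 × 0.675 = 0.1553 m³/s
Q = Σ qᵢ = 5.494 m³/s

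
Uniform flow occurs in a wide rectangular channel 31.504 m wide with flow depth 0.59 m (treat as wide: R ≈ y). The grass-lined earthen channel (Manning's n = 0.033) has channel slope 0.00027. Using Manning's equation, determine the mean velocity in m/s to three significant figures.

A = b·y = 31.504 × 0.59 = 18.59 m²
Wide channel: R ≈ y = 0.59 m
Q = (1/n)·A·R^(2/3)·S^(1/2) = (1/0.033) × 18.59 × 0.5900^(2/3) × 0.00027^(1/2) = 6.511 m³/s
V = Q/A = 6.511/18.59 = 0.3503 m/s

0.350 m/s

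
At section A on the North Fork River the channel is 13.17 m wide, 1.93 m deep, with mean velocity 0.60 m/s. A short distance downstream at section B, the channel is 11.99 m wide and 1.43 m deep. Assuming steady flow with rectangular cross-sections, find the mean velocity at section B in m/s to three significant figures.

Q = A₁V₁ = (13.17×1.93) × 0.60 = 15.25 m³/s
A₂ = 11.99 × 1.43 = 17.15 m²
V₂ = Q/A₂ = 15.25/17.15 = 0.8895 m/s

0.889 m/s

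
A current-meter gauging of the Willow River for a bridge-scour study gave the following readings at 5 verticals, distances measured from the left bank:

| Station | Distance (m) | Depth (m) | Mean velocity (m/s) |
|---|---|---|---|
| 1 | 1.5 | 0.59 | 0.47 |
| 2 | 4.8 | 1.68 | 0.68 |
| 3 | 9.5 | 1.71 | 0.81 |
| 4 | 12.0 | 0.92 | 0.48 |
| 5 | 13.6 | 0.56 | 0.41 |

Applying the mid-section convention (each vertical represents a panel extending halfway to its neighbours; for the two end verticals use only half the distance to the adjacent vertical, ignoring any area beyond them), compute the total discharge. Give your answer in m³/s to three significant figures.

w_1 = (4.8 − 1.5)/2 = 1.65 m; q_1 = 0.47 × 0.59 × 1.65 = 0.4575 m³/s
w_2 = (9.5 − 1.5)/2 = 4 m; q_2 = 0.68 × 1.68 × 4 = 4.570 m³/s
w_3 = (12.0 − 4.8)/2 = 3.6 m; q_3 = 0.81 × 1.71 × 3.6 = 4.986 m³/s
w_4 = (13.6 − 9.5)/2 = 2.05 m; q_4 = 0.48 × 0.92 × 2.05 = 0.9053 m³/s
w_5 = (13.6 − 12.0)/2 = 0.8 m; q_5 = 0.41 × 0.56 × 0.8 = 0.1837 m³/s
Q = Σ qᵢ = 11.10 m³/s

11.1 m³/s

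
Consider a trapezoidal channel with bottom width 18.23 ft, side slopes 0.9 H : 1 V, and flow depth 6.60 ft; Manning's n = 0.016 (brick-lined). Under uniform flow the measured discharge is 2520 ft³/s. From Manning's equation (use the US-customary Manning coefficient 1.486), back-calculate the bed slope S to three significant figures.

A = (b + z·y)·y = (18.23 + 0.9×6.60)×6.60 = 159.5 ft²
P = b + 2y√(1+z²) = 18.23 + 2×6.60×√(1+0.9²) = 35.99 ft
R = A/P = 159.5/35.99 = 4.433 ft
S = (Q·n / (1.486·A·R^(2/3)))² = (2520×0.016 / (1.486×159.5×2.698))² = 0.003973

0.00397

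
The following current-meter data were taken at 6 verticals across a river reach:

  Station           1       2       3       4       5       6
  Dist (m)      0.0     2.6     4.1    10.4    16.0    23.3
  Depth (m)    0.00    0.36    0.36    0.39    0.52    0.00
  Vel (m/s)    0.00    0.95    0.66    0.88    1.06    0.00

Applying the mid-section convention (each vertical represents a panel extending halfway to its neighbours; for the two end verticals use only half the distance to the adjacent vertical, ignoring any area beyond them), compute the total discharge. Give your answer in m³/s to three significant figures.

w_2 = (4.1 − 0.0)/2 = 2.05 m; q_2 = 0.95 × 0.36 × 2.05 = 0.7011 m³/s
w_3 = (10.4 − 2.6)/2 = 3.9 m; q_3 = 0.66 × 0.36 × 3.9 = 0.9266 m³/s
w_4 = (16.0 − 4.1)/2 = 5.95 m; q_4 = 0.88 × 0.39 × 5.95 = 2.042 m³/s
w_5 = (23.3 − 10.4)/2 = 6.45 m; q_5 = 1.06 × 0.52 × 6.45 = 3.555 m³/s
Stations 1, 6 contribute zero (depth or velocity is 0).
Q = Σ qᵢ = 7.225 m³/s

7.23 m³/s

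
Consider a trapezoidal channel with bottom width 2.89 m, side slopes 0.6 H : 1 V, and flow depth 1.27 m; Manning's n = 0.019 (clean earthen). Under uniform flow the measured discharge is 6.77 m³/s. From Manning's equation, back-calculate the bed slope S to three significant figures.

A = (b + z·y)·y = (2.89 + 0.6×1.27)×1.27 = 4.638 m²
P = b + 2y√(1+z²) = 2.89 + 2×1.27×√(1+0.6²) = 5.852 m
R = A/P = 4.638/5.852 = 0.7925 m
S = (Q·n / (1·A·R^(2/3)))² = (6.77×0.019 / (1×4.638×0.8564))² = 0.001049

0.00105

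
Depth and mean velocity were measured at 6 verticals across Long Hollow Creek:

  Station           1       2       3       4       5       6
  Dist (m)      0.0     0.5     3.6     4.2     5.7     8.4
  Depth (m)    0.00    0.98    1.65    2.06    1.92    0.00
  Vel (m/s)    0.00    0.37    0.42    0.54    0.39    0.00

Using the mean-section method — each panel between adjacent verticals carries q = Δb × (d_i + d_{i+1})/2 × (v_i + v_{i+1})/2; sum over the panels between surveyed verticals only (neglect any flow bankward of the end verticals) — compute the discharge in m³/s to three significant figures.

Panel 1-2: Δb = 0.5 m, d̄ = (0.00+0.98)/2 = 0.49, v̄ = (0.00+0.37)/2 = 0.185 → q = 0.5×0.49×0.185 = 0.04533 m³/s
Panel 2-3: Δb = 3.1 m, d̄ = (0.98+1.65)/2 = 1.315, v̄ = (0.37+0.42)/2 = 0.395 → q = 3.1×1.315×0.395 = 1.610 m³/s
Panel 3-4: Δb = 0.6 m, d̄ = (1.65+2.06)/2 = 1.855, v̄ = (0.42+0.54)/2 = 0.48 → q = 0.6×1.855×0.48 = 0.5342 m³/s
Panel 4-5: Δb = 1.5 m, d̄ = (2.06+1.92)/2 = 1.99, v̄ = (0.54+0.39)/2 = 0.465 → q = 1.5×1.99×0.465 = 1.388 m³/s
Panel 5-6: Δb = 2.7 m, d̄ = (1.92+0.00)/2 = 0.96, v̄ = (0.39+0.00)/2 = 0.195 → q = 2.7×0.96×0.195 = 0.5054 m³/s
Q = Σ q = 4.083 m³/s

4.08 m³/s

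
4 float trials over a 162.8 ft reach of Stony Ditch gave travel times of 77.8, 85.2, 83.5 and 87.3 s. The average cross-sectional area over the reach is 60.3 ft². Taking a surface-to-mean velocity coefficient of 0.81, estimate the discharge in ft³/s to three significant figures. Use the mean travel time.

t̄ = (77.8 + 85.2 + 83.5 + 87.3) / 4 = 83.45 s
v_surface = L / t̄ = 162.8 / 83.45 = 1.951 ft/s
v_mean = 0.81 × 1.951 = 1.580 ft/s
Q = A × v_mean = 60.3 × 1.580 = 95.29 ft³/s

95.3 ft³/s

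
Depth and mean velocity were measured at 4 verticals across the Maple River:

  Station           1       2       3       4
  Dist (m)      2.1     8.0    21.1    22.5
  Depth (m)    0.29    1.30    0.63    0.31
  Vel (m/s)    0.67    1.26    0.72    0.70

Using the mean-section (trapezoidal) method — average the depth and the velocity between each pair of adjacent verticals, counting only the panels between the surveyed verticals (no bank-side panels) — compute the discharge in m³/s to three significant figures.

Panel 1-2: Δb = 5.9 m, d̄ = (0.29+1.30)/2 = 0.795, v̄ = (0.67+1.26)/2 = 0.965 → q = 5.9×0.795×0.965 = 4.526 m³/s
Panel 2-3: Δb = 13.1 m, d̄ = (1.30+0.63)/2 = 0.965, v̄ = (1.26+0.72)/2 = 0.99 → q = 13.1×0.965×0.99 = 12.52 m³/s
Panel 3-4: Δb = 1.4 m, d̄ = (0.63+0.31)/2 = 0.47, v̄ = (0.72+0.70)/2 = 0.71 → q = 1.4×0.47×0.71 = 0.4672 m³/s
Q = Σ q = 17.51 m³/s

17.5 m³/s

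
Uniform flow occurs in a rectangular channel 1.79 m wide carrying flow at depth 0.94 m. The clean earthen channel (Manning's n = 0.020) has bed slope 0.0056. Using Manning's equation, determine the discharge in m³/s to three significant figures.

3.74 m³/s

A = b·y = 1.79 × 0.94 = 1.683 m²
P = b + 2y = 1.79 + 2×0.94 = 3.670 m
R = A/P = 1.683/3.670 = 0.4585 m
Q = (1/n)·A·R^(2/3)·S^(1/2) = (1/0.020) × 1.683 × 0.4585^(2/3) × 0.0056^(1/2) = 3.743 m³/s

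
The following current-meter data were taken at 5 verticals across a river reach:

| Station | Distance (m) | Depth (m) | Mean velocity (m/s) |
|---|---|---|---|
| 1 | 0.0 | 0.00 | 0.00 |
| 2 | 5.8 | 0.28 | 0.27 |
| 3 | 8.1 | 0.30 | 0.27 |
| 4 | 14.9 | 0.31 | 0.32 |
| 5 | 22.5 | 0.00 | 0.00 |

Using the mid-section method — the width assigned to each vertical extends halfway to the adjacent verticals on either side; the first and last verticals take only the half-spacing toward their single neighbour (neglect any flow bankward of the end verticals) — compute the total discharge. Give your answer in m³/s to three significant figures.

1.39 m³/s

w_2 = (8.1 − 0.0)/2 = 4.05 m; q_2 = 0.27 × 0.28 × 4.05 = 0.3062 m³/s
w_3 = (14.9 − 5.8)/2 = 4.55 m; q_3 = 0.27 × 0.30 × 4.55 = 0.3686 m³/s
w_4 = (22.5 − 8.1)/2 = 7.2 m; q_4 = 0.32 × 0.31 × 7.2 = 0.7142 m³/s
Stations 1, 5 contribute zero (depth or velocity is 0).
Q = Σ qᵢ = 1.389 m³/s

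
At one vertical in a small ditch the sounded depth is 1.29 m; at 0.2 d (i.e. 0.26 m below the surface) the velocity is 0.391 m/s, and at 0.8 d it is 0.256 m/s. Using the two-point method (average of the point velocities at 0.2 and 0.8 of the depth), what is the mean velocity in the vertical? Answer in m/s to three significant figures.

0.324 m/s

v̄ = (0.391 + 0.256) / 2 = 0.3235 m/s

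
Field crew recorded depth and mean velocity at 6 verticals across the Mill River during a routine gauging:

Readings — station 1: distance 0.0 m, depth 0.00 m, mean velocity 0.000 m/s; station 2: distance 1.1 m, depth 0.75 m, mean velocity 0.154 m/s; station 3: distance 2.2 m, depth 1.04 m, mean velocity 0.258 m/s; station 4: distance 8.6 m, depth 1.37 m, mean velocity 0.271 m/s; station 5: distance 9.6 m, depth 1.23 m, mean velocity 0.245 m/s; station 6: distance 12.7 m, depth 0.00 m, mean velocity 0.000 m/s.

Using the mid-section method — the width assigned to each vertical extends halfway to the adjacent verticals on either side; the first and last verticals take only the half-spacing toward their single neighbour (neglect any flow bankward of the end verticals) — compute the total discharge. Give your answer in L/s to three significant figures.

3120 L/s

w_2 = (2.2 − 0.0)/2 = 1.1 m; q_2 = 0.154 × 0.75 × 1.1 = 0.1271 m³/s
w_3 = (8.6 − 1.1)/2 = 3.75 m; q_3 = 0.258 × 1.04 × 3.75 = 1.006 m³/s
w_4 = (9.6 − 2.2)/2 = 3.7 m; q_4 = 0.271 × 1.37 × 3.7 = 1.374 m³/s
w_5 = (12.7 − 8.6)/2 = 2.05 m; q_5 = 0.245 × 1.23 × 2.05 = 0.6178 m³/s
Stations 1, 6 contribute zero (depth or velocity is 0).
Q = Σ qᵢ = 3.125 m³/s
= 3.125 × 1000 = 3125 L/s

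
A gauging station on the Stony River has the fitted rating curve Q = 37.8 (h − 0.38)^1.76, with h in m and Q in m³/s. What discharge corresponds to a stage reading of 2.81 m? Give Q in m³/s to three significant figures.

Q = 37.8 × (2.81 − 0.38)^1.76 = 37.8 × 2.43^1.76 = 180.4 m³/s

180 m³/s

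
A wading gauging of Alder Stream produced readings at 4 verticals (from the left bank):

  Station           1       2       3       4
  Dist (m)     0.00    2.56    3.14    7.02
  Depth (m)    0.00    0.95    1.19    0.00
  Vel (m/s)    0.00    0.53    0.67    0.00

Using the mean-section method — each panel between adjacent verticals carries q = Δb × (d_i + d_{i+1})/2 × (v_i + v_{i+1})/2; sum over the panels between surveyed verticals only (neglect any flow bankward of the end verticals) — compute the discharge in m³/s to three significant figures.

1.47 m³/s

Panel 1-2: Δb = 2.56 m, d̄ = (0.00+0.95)/2 = 0.475, v̄ = (0.00+0.53)/2 = 0.265 → q = 2.56×0.475×0.265 = 0.3222 m³/s
Panel 2-3: Δb = 0.58 m, d̄ = (0.95+1.19)/2 = 1.07, v̄ = (0.53+0.67)/2 = 0.6 → q = 0.58×1.07×0.6 = 0.3724 m³/s
Panel 3-4: Δb = 3.88 m, d̄ = (1.19+0.00)/2 = 0.595, v̄ = (0.67+0.00)/2 = 0.335 → q = 3.88×0.595×0.335 = 0.7734 m³/s
Q = Σ q = 1.468 m³/s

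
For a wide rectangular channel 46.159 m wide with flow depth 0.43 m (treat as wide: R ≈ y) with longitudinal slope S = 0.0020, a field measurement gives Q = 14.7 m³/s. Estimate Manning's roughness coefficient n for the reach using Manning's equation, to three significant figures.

0.0344

A = b·y = 46.159 × 0.43 = 19.85 m²
Wide channel: R ≈ y = 0.43 m
n = (1/Q)·A·R^(2/3)·S^(1/2) = (1/14.7) × 19.85 × 0.5697 × 0.04472 = 0.03440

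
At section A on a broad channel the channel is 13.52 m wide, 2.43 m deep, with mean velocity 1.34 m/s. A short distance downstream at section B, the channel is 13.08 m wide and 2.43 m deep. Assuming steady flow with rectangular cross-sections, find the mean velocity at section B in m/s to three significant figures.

Q = A₁V₁ = (13.52×2.43) × 1.34 = 44.02 m³/s
A₂ = 13.08 × 2.43 = 31.78 m²
V₂ = Q/A₂ = 44.02/31.78 = 1.385 m/s

1.39 m/s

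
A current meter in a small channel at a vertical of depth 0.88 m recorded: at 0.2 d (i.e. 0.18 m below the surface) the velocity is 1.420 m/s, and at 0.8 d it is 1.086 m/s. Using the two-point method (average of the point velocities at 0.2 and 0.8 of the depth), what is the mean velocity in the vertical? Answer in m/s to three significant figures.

1.25 m/s

v̄ = (1.420 + 1.086) / 2 = 1.253 m/s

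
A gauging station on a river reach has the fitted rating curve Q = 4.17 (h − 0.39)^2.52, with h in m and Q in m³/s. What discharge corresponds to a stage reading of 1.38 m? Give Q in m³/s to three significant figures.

Q = 4.17 × (1.38 − 0.39)^2.52 = 4.17 × 0.99^2.52 = 4.066 m³/s

4.07 m³/s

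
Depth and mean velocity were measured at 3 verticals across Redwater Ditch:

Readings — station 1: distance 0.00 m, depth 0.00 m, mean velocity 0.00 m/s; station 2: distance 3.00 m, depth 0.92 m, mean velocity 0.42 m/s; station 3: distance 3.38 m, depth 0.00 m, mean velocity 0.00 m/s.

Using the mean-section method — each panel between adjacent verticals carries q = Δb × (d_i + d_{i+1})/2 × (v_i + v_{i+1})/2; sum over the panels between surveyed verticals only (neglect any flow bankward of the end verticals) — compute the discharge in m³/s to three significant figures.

0.327 m³/s

Panel 1-2: Δb = 3 m, d̄ = (0.00+0.92)/2 = 0.46, v̄ = (0.00+0.42)/2 = 0.21 → q = 3×0.46×0.21 = 0.2898 m³/s
Panel 2-3: Δb = 0.38 m, d̄ = (0.92+0.00)/2 = 0.46, v̄ = (0.42+0.00)/2 = 0.21 → q = 0.38×0.46×0.21 = 0.03671 m³/s
Q = Σ q = 0.3265 m³/s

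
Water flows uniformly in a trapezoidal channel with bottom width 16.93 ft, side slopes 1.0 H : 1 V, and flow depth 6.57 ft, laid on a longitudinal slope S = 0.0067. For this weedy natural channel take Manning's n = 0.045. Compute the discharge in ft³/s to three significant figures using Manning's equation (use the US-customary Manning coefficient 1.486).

A = (b + z·y)·y = (16.93 + 1.0×6.57)×6.57 = 154.4 ft²
P = b + 2y√(1+z²) = 16.93 + 2×6.57×√(1+1.0²) = 35.51 ft
R = A/P = 154.4/35.51 = 4.348 ft
Q = (1.486/n)·A·R^(2/3)·S^(1/2) = (1.486/0.045) × 154.4 × 4.348^(2/3) × 0.0067^(1/2) = 1112 ft³/s

1110 ft³/s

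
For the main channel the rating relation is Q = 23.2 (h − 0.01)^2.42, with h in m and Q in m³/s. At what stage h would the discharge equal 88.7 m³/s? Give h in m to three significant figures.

1.75 m

h − h₀ = (Q/C)^(1/b) = (88.7/23.2)^(1/2.42) = 1.741 m
h = 0.01 + 1.741 = 1.751 m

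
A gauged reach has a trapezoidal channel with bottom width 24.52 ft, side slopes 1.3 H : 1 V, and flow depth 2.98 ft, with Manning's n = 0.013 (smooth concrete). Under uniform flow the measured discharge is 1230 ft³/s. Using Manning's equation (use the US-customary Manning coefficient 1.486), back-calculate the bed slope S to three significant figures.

0.00485

A = (b + z·y)·y = (24.52 + 1.3×2.98)×2.98 = 84.61 ft²
P = b + 2y√(1+z²) = 24.52 + 2×2.98×√(1+1.3²) = 34.30 ft
R = A/P = 84.61/34.30 = 2.467 ft
S = (Q·n / (1.486·A·R^(2/3)))² = (1230×0.013 / (1.486×84.61×1.826))² = 0.004851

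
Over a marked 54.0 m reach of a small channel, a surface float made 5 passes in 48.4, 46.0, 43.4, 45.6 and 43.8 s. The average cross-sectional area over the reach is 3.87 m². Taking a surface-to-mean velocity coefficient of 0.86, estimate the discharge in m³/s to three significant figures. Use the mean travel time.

3.96 m³/s

t̄ = (48.4 + 46.0 + 43.4 + 45.6 + 43.8) / 5 = 45.44 s
v_surface = L / t̄ = 54.0 / 45.44 = 1.188 m/s
v_mean = 0.86 × 1.188 = 1.022 m/s
Q = A × v_mean = 3.87 × 1.022 = 3.955 m³/s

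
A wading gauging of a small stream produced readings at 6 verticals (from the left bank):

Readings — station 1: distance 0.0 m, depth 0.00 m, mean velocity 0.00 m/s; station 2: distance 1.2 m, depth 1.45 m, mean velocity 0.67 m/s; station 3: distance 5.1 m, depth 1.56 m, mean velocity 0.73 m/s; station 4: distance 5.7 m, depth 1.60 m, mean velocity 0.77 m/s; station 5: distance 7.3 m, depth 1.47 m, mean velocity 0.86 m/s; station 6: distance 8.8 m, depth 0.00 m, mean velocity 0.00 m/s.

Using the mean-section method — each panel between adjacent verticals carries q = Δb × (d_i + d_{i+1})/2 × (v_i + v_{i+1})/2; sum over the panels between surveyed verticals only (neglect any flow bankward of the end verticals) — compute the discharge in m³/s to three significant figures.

Panel 1-2: Δb = 1.2 m, d̄ = (0.00+1.45)/2 = 0.725, v̄ = (0.00+0.67)/2 = 0.335 → q = 1.2×0.725×0.335 = 0.2915 m³/s
Panel 2-3: Δb = 3.9 m, d̄ = (1.45+1.56)/2 = 1.505, v̄ = (0.67+0.73)/2 = 0.7 → q = 3.9×1.505×0.7 = 4.109 m³/s
Panel 3-4: Δb = 0.6 m, d̄ = (1.56+1.60)/2 = 1.58, v̄ = (0.73+0.77)/2 = 0.75 → q = 0.6×1.58×0.75 = 0.7110 m³/s
Panel 4-5: Δb = 1.6 m, d̄ = (1.60+1.47)/2 = 1.535, v̄ = (0.77+0.86)/2 = 0.815 → q = 1.6×1.535×0.815 = 2.002 m³/s
Panel 5-6: Δb = 1.5 m, d̄ = (1.47+0.00)/2 = 0.735, v̄ = (0.86+0.00)/2 = 0.43 → q = 1.5×0.735×0.43 = 0.4741 m³/s
Q = Σ q = 7.587 m³/s

7.59 m³/s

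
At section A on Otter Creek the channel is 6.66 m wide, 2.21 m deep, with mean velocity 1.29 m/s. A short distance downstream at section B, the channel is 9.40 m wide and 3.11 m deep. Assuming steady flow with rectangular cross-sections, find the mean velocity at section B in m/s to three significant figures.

0.649 m/s

Q = A₁V₁ = (6.66×2.21) × 1.29 = 18.99 m³/s
A₂ = 9.40 × 3.11 = 29.23 m²
V₂ = Q/A₂ = 18.99/29.23 = 0.6495 m/s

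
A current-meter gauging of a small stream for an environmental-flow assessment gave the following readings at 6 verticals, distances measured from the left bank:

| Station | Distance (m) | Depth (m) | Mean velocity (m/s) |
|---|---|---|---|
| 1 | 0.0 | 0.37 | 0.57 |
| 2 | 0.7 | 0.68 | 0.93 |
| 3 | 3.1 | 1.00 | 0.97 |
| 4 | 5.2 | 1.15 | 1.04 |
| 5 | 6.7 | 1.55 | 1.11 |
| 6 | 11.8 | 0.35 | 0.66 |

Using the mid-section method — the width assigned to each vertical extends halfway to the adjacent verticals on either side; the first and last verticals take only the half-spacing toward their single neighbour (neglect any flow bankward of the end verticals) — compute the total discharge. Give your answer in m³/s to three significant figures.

w_1 = (0.7 − 0.0)/2 = 0.35 m; q_1 = 0.57 × 0.37 × 0.35 = 0.07382 m³/s
w_2 = (3.1 − 0.0)/2 = 1.55 m; q_2 = 0.93 × 0.68 × 1.55 = 0.9802 m³/s
w_3 = (5.2 − 0.7)/2 = 2.25 m; q_3 = 0.97 × 1.00 × 2.25 = 2.183 m³/s
w_4 = (6.7 − 3.1)/2 = 1.8 m; q_4 = 1.04 × 1.15 × 1.8 = 2.153 m³/s
w_5 = (11.8 − 5.2)/2 = 3.3 m; q_5 = 1.11 × 1.55 × 3.3 = 5.678 m³/s
w_6 = (11.8 − 6.7)/2 = 2.55 m; q_6 = 0.66 × 0.35 × 2.55 = 0.5891 m³/s
Q = Σ qᵢ = 11.66 m³/s

11.7 m³/s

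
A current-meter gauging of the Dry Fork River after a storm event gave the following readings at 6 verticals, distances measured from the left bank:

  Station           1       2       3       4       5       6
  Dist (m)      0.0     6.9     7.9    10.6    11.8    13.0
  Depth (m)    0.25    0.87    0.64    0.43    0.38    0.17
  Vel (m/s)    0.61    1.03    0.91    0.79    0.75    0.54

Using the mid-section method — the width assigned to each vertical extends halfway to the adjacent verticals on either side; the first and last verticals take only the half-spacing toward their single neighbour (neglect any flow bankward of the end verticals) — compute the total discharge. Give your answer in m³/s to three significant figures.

w_1 = (6.9 − 0.0)/2 = 3.45 m; q_1 = 0.61 × 0.25 × 3.45 = 0.5261 m³/s
w_2 = (7.9 − 0.0)/2 = 3.95 m; q_2 = 1.03 × 0.87 × 3.95 = 3.540 m³/s
w_3 = (10.6 − 6.9)/2 = 1.85 m; q_3 = 0.91 × 0.64 × 1.85 = 1.077 m³/s
w_4 = (11.8 − 7.9)/2 = 1.95 m; q_4 = 0.79 × 0.43 × 1.95 = 0.6624 m³/s
w_5 = (13.0 − 10.6)/2 = 1.2 m; q_5 = 0.75 × 0.38 × 1.2 = 0.3420 m³/s
w_6 = (13.0 − 11.8)/2 = 0.6 m; q_6 = 0.54 × 0.17 × 0.6 = 0.05508 m³/s
Q = Σ qᵢ = 6.203 m³/s

6.20 m³/s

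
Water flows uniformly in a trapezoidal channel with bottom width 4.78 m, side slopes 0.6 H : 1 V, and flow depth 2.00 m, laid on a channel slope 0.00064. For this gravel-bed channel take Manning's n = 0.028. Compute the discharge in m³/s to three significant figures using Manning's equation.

12.6 m³/s

A = (b + z·y)·y = (4.78 + 0.6×2.00)×2.00 = 11.96 m²
P = b + 2y√(1+z²) = 4.78 + 2×2.00×√(1+0.6²) = 9.445 m
R = A/P = 11.96/9.445 = 1.266 m
Q = (1/n)·A·R^(2/3)·S^(1/2) = (1/0.028) × 11.96 × 1.266^(2/3) × 0.00064^(1/2) = 12.65 m³/s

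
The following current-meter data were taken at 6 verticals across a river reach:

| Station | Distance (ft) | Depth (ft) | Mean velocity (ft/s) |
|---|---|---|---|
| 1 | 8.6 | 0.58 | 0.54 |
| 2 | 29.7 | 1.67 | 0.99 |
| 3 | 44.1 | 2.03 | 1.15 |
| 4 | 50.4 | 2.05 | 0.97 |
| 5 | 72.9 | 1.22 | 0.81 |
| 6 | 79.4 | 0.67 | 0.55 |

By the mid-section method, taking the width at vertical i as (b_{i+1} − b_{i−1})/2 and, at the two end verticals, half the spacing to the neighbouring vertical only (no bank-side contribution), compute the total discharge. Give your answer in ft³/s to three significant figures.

101 ft³/s

w_1 = (29.7 − 8.6)/2 = 10.55 ft; q_1 = 0.54 × 0.58 × 10.55 = 3.304 ft³/s
w_2 = (44.1 − 8.6)/2 = 17.75 ft; q_2 = 0.99 × 1.67 × 17.75 = 29.35 ft³/s
w_3 = (50.4 − 29.7)/2 = 10.35 ft; q_3 = 1.15 × 2.03 × 10.35 = 24.16 ft³/s
w_4 = (72.9 − 44.1)/2 = 14.4 ft; q_4 = 0.97 × 2.05 × 14.4 = 28.63 ft³/s
w_5 = (79.4 − 50.4)/2 = 14.5 ft; q_5 = 0.81 × 1.22 × 14.5 = 14.33 ft³/s
w_6 = (79.4 − 72.9)/2 = 3.25 ft; q_6 = 0.55 × 0.67 × 3.25 = 1.198 ft³/s
Q = Σ qᵢ = 101.0 ft³/s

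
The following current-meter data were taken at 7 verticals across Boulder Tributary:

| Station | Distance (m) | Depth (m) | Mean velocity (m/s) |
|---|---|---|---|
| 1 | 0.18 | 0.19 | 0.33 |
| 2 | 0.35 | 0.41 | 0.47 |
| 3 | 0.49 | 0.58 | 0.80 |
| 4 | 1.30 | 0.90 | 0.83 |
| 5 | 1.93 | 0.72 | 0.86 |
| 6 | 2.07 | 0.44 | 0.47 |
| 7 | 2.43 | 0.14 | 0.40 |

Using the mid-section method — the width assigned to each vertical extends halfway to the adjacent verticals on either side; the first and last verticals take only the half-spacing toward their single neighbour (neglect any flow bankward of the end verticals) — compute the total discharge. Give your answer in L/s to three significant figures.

1090 L/s

w_1 = (0.35 − 0.18)/2 = 0.085 m; q_1 = 0.33 × 0.19 × 0.085 = 0.005330 m³/s
w_2 = (0.49 − 0.18)/2 = 0.155 m; q_2 = 0.47 × 0.41 × 0.155 = 0.02987 m³/s
w_3 = (1.30 − 0.35)/2 = 0.475 m; q_3 = 0.80 × 0.58 × 0.475 = 0.2204 m³/s
w_4 = (1.93 − 0.49)/2 = 0.72 m; q_4 = 0.83 × 0.90 × 0.72 = 0.5378 m³/s
w_5 = (2.07 − 1.30)/2 = 0.385 m; q_5 = 0.86 × 0.72 × 0.385 = 0.2384 m³/s
w_6 = (2.43 − 1.93)/2 = 0.25 m; q_6 = 0.47 × 0.44 × 0.25 = 0.05170 m³/s
w_7 = (2.43 − 2.07)/2 = 0.18 m; q_7 = 0.40 × 0.14 × 0.18 = 0.01008 m³/s
Q = Σ qᵢ = 1.094 m³/s
= 1.094 × 1000 = 1094 L/s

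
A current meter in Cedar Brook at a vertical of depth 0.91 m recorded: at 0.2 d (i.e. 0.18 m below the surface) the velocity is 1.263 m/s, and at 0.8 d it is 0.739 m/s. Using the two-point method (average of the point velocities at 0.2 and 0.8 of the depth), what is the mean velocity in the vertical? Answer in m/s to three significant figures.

1.00 m/s

v̄ = (1.263 + 0.739) / 2 = 1.001 m/s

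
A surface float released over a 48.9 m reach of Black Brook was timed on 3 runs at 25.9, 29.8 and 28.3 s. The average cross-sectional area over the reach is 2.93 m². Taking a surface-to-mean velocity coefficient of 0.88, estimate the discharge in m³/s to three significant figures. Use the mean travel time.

t̄ = (25.9 + 29.8 + 28.3) / 3 = 28 s
v_surface = L / t̄ = 48.9 / 28 = 1.746 m/s
v_mean = 0.88 × 1.746 = 1.537 m/s
Q = A × v_mean = 2.93 × 1.537 = 4.503 m³/s

4.50 m³/s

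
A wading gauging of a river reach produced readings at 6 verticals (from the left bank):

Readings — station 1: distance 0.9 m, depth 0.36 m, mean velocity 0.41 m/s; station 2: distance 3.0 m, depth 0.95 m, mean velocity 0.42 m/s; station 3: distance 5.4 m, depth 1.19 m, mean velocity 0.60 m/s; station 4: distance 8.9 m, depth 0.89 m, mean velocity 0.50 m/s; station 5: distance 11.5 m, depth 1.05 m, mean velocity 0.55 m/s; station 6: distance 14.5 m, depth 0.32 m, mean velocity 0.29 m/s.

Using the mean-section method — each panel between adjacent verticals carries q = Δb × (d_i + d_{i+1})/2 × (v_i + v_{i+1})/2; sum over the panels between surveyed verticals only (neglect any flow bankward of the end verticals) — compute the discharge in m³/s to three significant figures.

Panel 1-2: Δb = 2.1 m, d̄ = (0.36+0.95)/2 = 0.655, v̄ = (0.41+0.42)/2 = 0.415 → q = 2.1×0.655×0.415 = 0.5708 m³/s
Panel 2-3: Δb = 2.4 m, d̄ = (0.95+1.19)/2 = 1.07, v̄ = (0.42+0.60)/2 = 0.51 → q = 2.4×1.07×0.51 = 1.310 m³/s
Panel 3-4: Δb = 3.5 m, d̄ = (1.19+0.89)/2 = 1.04, v̄ = (0.60+0.50)/2 = 0.55 → q = 3.5×1.04×0.55 = 2.002 m³/s
Panel 4-5: Δb = 2.6 m, d̄ = (0.89+1.05)/2 = 0.97, v̄ = (0.50+0.55)/2 = 0.525 → q = 2.6×0.97×0.525 = 1.324 m³/s
Panel 5-6: Δb = 3 m, d̄ = (1.05+0.32)/2 = 0.685, v̄ = (0.55+0.29)/2 = 0.42 → q = 3×0.685×0.42 = 0.8631 m³/s
Q = Σ q = 6.070 m³/s

6.07 m³/s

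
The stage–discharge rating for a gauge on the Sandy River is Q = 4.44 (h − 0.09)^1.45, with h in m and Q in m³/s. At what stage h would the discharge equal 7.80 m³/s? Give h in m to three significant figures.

h − h₀ = (Q/C)^(1/b) = (7.80/4.44)^(1/1.45) = 1.475 m
h = 0.09 + 1.475 = 1.565 m

1.56 m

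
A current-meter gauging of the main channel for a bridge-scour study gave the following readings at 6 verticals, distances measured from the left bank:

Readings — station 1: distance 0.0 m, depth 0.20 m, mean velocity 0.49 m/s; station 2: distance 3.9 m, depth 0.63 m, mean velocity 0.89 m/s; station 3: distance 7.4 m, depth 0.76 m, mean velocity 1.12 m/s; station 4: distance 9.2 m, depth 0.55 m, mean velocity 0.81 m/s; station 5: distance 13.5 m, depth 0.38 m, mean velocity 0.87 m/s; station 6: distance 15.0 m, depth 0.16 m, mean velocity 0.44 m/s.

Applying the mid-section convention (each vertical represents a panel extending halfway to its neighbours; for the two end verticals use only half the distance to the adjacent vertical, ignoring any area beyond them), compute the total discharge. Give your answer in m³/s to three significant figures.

6.89 m³/s

w_1 = (3.9 − 0.0)/2 = 1.95 m; q_1 = 0.49 × 0.20 × 1.95 = 0.1911 m³/s
w_2 = (7.4 − 0.0)/2 = 3.7 m; q_2 = 0.89 × 0.63 × 3.7 = 2.075 m³/s
w_3 = (9.2 − 3.9)/2 = 2.65 m; q_3 = 1.12 × 0.76 × 2.65 = 2.256 m³/s
w_4 = (13.5 − 7.4)/2 = 3.05 m; q_4 = 0.81 × 0.55 × 3.05 = 1.359 m³/s
w_5 = (15.0 − 9.2)/2 = 2.9 m; q_5 = 0.87 × 0.38 × 2.9 = 0.9587 m³/s
w_6 = (15.0 − 13.5)/2 = 0.75 m; q_6 = 0.44 × 0.16 × 0.75 = 0.05280 m³/s
Q = Σ qᵢ = 6.892 m³/s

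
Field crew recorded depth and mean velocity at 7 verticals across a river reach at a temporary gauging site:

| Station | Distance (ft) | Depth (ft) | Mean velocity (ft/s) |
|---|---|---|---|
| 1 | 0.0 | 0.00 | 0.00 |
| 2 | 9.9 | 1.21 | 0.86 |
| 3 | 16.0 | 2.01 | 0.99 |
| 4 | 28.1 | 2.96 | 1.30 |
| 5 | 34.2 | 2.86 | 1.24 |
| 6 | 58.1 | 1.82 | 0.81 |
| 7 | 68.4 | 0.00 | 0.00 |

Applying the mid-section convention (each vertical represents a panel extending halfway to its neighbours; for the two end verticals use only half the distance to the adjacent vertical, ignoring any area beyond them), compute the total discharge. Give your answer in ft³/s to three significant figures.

w_2 = (16.0 − 0.0)/2 = 8 ft; q_2 = 0.86 × 1.21 × 8 = 8.325 ft³/s
w_3 = (28.1 − 9.9)/2 = 9.1 ft; q_3 = 0.99 × 2.01 × 9.1 = 18.11 ft³/s
w_4 = (34.2 − 16.0)/2 = 9.1 ft; q_4 = 1.30 × 2.96 × 9.1 = 35.02 ft³/s
w_5 = (58.1 − 28.1)/2 = 15 ft; q_5 = 1.24 × 2.86 × 15 = 53.20 ft³/s
w_6 = (68.4 − 34.2)/2 = 17.1 ft; q_6 = 0.81 × 1.82 × 17.1 = 25.21 ft³/s
Stations 1, 7 contribute zero (depth or velocity is 0).
Q = Σ qᵢ = 139.9 ft³/s

140 ft³/s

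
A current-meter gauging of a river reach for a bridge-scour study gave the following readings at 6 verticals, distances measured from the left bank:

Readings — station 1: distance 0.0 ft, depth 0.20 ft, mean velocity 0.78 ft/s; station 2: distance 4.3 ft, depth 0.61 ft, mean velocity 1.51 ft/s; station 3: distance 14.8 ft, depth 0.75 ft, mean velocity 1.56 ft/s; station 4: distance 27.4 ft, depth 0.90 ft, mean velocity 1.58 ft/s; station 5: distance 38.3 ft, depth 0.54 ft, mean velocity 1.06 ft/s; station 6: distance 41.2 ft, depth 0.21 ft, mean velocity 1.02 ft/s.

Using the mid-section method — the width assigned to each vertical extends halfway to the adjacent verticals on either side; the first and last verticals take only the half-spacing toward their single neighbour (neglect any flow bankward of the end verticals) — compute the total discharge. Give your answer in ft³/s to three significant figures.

41.6 ft³/s

w_1 = (4.3 − 0.0)/2 = 2.15 ft; q_1 = 0.78 × 0.20 × 2.15 = 0.3354 ft³/s
w_2 = (14.8 − 0.0)/2 = 7.4 ft; q_2 = 1.51 × 0.61 × 7.4 = 6.816 ft³/s
w_3 = (27.4 − 4.3)/2 = 11.55 ft; q_3 = 1.56 × 0.75 × 11.55 = 13.51 ft³/s
w_4 = (38.3 − 14.8)/2 = 11.75 ft; q_4 = 1.58 × 0.90 × 11.75 = 16.71 ft³/s
w_5 = (41.2 − 27.4)/2 = 6.9 ft; q_5 = 1.06 × 0.54 × 6.9 = 3.950 ft³/s
w_6 = (41.2 − 38.3)/2 = 1.45 ft; q_6 = 1.02 × 0.21 × 1.45 = 0.3106 ft³/s
Q = Σ qᵢ = 41.63 ft³/s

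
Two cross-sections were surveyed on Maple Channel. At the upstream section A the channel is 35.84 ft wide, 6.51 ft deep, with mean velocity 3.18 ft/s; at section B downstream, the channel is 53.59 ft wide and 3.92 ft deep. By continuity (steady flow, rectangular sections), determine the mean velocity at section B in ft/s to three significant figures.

Q = A₁V₁ = (35.84×6.51) × 3.18 = 742.0 ft³/s
A₂ = 53.59 × 3.92 = 210.1 ft²
V₂ = Q/A₂ = 742.0/210.1 = 3.532 ft/s

3.53 ft/s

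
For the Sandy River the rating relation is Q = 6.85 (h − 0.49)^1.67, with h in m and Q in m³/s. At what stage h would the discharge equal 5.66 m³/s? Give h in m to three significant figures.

h − h₀ = (Q/C)^(1/b) = (5.66/6.85)^(1/1.67) = 0.8920 m
h = 0.49 + 0.8920 = 1.382 m

1.38 m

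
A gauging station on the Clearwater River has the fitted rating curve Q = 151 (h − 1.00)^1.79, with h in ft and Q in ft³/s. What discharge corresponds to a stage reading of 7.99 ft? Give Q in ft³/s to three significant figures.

Q = 151 × (7.99 − 1.00)^1.79 = 151 × 6.99^1.79 = 4904 ft³/s

4900 ft³/s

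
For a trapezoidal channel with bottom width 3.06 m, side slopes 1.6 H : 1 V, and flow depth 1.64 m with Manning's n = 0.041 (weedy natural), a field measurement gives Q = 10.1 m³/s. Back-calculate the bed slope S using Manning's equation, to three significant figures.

0.00195

A = (b + z·y)·y = (3.06 + 1.6×1.64)×1.64 = 9.322 m²
P = b + 2y√(1+z²) = 3.06 + 2×1.64×√(1+1.6²) = 9.249 m
R = A/P = 9.322/9.249 = 1.008 m
S = (Q·n / (1·A·R^(2/3)))² = (10.1×0.041 / (1×9.322×1.005))² = 0.001953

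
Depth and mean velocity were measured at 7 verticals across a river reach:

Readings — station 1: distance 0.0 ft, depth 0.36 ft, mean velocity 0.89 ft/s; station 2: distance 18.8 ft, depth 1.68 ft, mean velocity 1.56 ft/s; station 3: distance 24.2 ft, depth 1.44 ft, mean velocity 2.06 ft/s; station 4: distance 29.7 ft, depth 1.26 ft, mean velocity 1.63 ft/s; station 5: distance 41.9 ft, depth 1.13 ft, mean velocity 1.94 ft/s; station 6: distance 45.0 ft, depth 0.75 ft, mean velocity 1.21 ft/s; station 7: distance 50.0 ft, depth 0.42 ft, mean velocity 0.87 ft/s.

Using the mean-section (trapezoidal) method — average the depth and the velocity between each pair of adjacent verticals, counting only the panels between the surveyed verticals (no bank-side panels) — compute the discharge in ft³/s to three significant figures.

Panel 1-2: Δb = 18.8 ft, d̄ = (0.36+1.68)/2 = 1.02, v̄ = (0.89+1.56)/2 = 1.225 → q = 18.8×1.02×1.225 = 23.49 ft³/s
Panel 2-3: Δb = 5.4 ft, d̄ = (1.68+1.44)/2 = 1.56, v̄ = (1.56+2.06)/2 = 1.81 → q = 5.4×1.56×1.81 = 15.25 ft³/s
Panel 3-4: Δb = 5.5 ft, d̄ = (1.44+1.26)/2 = 1.35, v̄ = (2.06+1.63)/2 = 1.845 → q = 5.5×1.35×1.845 = 13.70 ft³/s
Panel 4-5: Δb = 12.2 ft, d̄ = (1.26+1.13)/2 = 1.195, v̄ = (1.63+1.94)/2 = 1.785 → q = 12.2×1.195×1.785 = 26.02 ft³/s
Panel 5-6: Δb = 3.1 ft, d̄ = (1.13+0.75)/2 = 0.94, v̄ = (1.94+1.21)/2 = 1.575 → q = 3.1×0.94×1.575 = 4.590 ft³/s
Panel 6-7: Δb = 5 ft, d̄ = (0.75+0.42)/2 = 0.585, v̄ = (1.21+0.87)/2 = 1.04 → q = 5×0.585×1.04 = 3.042 ft³/s
Q = Σ q = 86.09 ft³/s

86.1 ft³/s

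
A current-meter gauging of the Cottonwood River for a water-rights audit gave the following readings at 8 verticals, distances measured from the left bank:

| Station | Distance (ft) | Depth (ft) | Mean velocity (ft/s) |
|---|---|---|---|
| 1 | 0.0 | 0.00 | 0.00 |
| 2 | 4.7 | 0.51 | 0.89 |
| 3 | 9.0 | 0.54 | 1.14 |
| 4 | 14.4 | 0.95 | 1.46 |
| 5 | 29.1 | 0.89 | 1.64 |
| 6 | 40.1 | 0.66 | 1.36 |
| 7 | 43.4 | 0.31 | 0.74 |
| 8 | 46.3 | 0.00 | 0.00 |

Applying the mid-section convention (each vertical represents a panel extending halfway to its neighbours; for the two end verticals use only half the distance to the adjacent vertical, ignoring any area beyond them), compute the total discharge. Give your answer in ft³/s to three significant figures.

w_2 = (9.0 − 0.0)/2 = 4.5 ft; q_2 = 0.89 × 0.51 × 4.5 = 2.043 ft³/s
w_3 = (14.4 − 4.7)/2 = 4.85 ft; q_3 = 1.14 × 0.54 × 4.85 = 2.986 ft³/s
w_4 = (29.1 − 9.0)/2 = 10.05 ft; q_4 = 1.46 × 0.95 × 10.05 = 13.94 ft³/s
w_5 = (40.1 − 14.4)/2 = 12.85 ft; q_5 = 1.64 × 0.89 × 12.85 = 18.76 ft³/s
w_6 = (43.4 − 29.1)/2 = 7.15 ft; q_6 = 1.36 × 0.66 × 7.15 = 6.418 ft³/s
w_7 = (46.3 − 40.1)/2 = 3.1 ft; q_7 = 0.74 × 0.31 × 3.1 = 0.7111 ft³/s
Stations 1, 8 contribute zero (depth or velocity is 0).
Q = Σ qᵢ = 44.85 ft³/s

44.9 ft³/s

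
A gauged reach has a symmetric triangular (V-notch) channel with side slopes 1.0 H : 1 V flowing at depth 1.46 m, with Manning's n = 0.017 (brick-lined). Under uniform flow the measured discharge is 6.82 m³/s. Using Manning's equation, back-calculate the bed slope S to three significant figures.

A = z·y² = 1.0×1.46² = 2.132 m²
P = 2y√(1+z²) = 2×1.46×√(1+1.0²) = 4.130 m
R = A/P = 2.132/4.130 = 0.5162 m
S = (Q·n / (1·A·R^(2/3)))² = (6.82×0.017 / (1×2.132×0.6435))² = 0.007145

0.00714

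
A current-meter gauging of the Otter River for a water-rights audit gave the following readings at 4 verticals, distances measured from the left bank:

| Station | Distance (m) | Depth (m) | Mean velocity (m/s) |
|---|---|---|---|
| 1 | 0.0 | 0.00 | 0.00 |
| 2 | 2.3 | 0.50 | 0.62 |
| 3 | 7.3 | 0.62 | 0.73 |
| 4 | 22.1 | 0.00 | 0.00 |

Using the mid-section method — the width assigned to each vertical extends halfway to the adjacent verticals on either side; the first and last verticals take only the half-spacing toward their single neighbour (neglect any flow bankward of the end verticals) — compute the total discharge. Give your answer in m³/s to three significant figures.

5.61 m³/s

w_2 = (7.3 − 0.0)/2 = 3.65 m; q_2 = 0.62 × 0.50 × 3.65 = 1.132 m³/s
w_3 = (22.1 − 2.3)/2 = 9.9 m; q_3 = 0.73 × 0.62 × 9.9 = 4.481 m³/s
Stations 1, 4 contribute zero (depth or velocity is 0).
Q = Σ qᵢ = 5.612 m³/s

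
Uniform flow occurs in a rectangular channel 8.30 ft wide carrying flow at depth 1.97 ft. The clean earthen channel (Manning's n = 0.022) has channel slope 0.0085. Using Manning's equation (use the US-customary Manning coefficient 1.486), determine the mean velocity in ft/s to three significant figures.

A = b·y = 8.30 × 1.97 = 16.35 ft²
P = b + 2y = 8.30 + 2×1.97 = 12.24 ft
R = A/P = 16.35/12.24 = 1.336 ft
Q = (1.486/n)·A·R^(2/3)·S^(1/2) = (1.486/0.022) × 16.35 × 1.336^(2/3) × 0.0085^(1/2) = 123.5 ft³/s
V = Q/A = 123.5/16.35 = 7.553 ft/s

7.55 ft/s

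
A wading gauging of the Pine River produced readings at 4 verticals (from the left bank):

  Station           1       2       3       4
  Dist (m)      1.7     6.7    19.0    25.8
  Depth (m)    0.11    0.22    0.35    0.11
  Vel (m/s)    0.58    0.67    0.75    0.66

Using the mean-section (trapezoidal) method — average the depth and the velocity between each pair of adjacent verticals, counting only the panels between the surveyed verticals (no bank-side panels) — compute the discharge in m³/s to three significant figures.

Panel 1-2: Δb = 5 m, d̄ = (0.11+0.22)/2 = 0.165, v̄ = (0.58+0.67)/2 = 0.625 → q = 5×0.165×0.625 = 0.5156 m³/s
Panel 2-3: Δb = 12.3 m, d̄ = (0.22+0.35)/2 = 0.285, v̄ = (0.67+0.75)/2 = 0.71 → q = 12.3×0.285×0.71 = 2.489 m³/s
Panel 3-4: Δb = 6.8 m, d̄ = (0.35+0.11)/2 = 0.23, v̄ = (0.75+0.66)/2 = 0.705 → q = 6.8×0.23×0.705 = 1.103 m³/s
Q = Σ q = 4.107 m³/s

4.11 m³/s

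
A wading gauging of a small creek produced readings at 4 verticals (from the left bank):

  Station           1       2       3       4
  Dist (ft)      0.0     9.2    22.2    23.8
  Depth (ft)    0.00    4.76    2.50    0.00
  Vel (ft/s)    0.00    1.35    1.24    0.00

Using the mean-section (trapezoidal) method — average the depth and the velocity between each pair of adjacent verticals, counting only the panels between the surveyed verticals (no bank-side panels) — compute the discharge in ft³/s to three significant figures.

Panel 1-2: Δb = 9.2 ft, d̄ = (0.00+4.76)/2 = 2.38, v̄ = (0.00+1.35)/2 = 0.675 → q = 9.2×2.38×0.675 = 14.78 ft³/s
Panel 2-3: Δb = 13 ft, d̄ = (4.76+2.50)/2 = 3.63, v̄ = (1.35+1.24)/2 = 1.295 → q = 13×3.63×1.295 = 61.11 ft³/s
Panel 3-4: Δb = 1.6 ft, d̄ = (2.50+0.00)/2 = 1.25, v̄ = (1.24+0.00)/2 = 0.62 → q = 1.6×1.25×0.62 = 1.240 ft³/s
Q = Σ q = 77.13 ft³/s

77.1 ft³/s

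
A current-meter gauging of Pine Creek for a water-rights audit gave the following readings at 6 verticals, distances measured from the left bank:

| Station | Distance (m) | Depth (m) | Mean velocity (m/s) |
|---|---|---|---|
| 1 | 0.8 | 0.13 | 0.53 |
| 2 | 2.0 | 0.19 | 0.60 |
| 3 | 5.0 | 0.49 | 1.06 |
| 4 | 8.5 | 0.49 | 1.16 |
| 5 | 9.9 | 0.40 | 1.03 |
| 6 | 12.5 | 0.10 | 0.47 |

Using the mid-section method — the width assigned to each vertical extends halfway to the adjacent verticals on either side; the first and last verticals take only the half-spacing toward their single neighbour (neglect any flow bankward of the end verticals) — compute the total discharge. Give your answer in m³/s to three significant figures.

4.25 m³/s

w_1 = (2.0 − 0.8)/2 = 0.6 m; q_1 = 0.53 × 0.13 × 0.6 = 0.04134 m³/s
w_2 = (5.0 − 0.8)/2 = 2.1 m; q_2 = 0.60 × 0.19 × 2.1 = 0.2394 m³/s
w_3 = (8.5 − 2.0)/2 = 3.25 m; q_3 = 1.06 × 0.49 × 3.25 = 1.688 m³/s
w_4 = (9.9 − 5.0)/2 = 2.45 m; q_4 = 1.16 × 0.49 × 2.45 = 1.393 m³/s
w_5 = (12.5 − 8.5)/2 = 2 m; q_5 = 1.03 × 0.40 × 2 = 0.8240 m³/s
w_6 = (12.5 − 9.9)/2 = 1.3 m; q_6 = 0.47 × 0.10 × 1.3 = 0.06110 m³/s
Q = Σ qᵢ = 4.246 m³/s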